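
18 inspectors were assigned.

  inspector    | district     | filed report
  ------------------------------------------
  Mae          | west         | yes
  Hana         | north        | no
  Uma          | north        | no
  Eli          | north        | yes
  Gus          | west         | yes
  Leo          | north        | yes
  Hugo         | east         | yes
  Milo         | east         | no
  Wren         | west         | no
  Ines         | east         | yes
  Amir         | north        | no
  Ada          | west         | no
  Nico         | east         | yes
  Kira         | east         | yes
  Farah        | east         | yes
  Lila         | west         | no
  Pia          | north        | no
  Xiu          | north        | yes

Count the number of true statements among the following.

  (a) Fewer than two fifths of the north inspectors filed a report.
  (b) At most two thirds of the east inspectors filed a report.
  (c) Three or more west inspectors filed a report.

(a) north: |A| = 7, |A ∩ B| = 3; needs |A ∩ B| / |A| < 2/5 — false.
(b) east: |A| = 6, |A ∩ B| = 5; needs |A ∩ B| / |A| ≤ 2/3 — false.
(c) west: |A| = 5, |A ∩ B| = 2; needs |A ∩ B| ≥ 3 — false.

0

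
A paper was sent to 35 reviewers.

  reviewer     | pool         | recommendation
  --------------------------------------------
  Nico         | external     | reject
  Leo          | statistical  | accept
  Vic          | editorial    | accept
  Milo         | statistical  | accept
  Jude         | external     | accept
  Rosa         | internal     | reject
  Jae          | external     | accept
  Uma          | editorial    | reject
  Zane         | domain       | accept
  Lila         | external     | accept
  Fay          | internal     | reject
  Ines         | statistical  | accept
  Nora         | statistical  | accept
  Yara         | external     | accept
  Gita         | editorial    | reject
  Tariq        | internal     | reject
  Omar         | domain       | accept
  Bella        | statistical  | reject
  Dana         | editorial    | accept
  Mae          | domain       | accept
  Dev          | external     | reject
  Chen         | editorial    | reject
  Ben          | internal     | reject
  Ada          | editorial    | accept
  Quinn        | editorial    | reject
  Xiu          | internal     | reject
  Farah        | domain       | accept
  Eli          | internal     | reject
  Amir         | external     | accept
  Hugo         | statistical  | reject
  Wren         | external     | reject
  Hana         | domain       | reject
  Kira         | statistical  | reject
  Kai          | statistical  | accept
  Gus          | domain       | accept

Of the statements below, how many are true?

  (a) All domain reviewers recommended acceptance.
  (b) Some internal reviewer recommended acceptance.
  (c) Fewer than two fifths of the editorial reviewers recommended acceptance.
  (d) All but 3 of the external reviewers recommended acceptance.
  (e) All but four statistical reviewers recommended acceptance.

1

(a) domain: |A| = 6, |A ∩ B| = 5; needs A ⊆ B, i.e. every element of A is in B (|A ∖ B| = 0) — false.
(b) internal: |A| = 6, |A ∩ B| = 0; needs A ∩ B ≠ ∅ (|A ∩ B| ≥ 1) — false.
(c) editorial: |A| = 7, |A ∩ B| = 3; needs |A ∩ B| / |A| < 2/5 — false.
(d) external: |A| = 8, |A ∩ B| = 5; needs |A ∖ B| = 3 — true.
(e) statistical: |A| = 8, |A ∩ B| = 5; needs |A ∖ B| = 4 — false.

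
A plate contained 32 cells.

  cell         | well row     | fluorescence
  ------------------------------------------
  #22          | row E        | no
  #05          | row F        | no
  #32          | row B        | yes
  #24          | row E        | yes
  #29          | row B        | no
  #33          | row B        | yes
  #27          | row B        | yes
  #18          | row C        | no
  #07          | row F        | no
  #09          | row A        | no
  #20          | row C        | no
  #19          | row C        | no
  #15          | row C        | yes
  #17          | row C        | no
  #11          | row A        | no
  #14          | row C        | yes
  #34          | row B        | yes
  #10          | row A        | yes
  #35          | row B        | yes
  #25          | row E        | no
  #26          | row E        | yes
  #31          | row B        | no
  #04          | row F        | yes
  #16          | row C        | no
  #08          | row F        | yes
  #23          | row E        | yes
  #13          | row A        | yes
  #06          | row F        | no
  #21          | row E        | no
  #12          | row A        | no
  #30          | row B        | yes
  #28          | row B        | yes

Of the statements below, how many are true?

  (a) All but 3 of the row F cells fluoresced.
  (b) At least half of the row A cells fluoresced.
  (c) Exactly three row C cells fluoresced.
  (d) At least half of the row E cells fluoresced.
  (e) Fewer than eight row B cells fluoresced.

(a) row F: |A| = 5, |A ∩ B| = 2; needs |A ∖ B| = 3 — true.
(b) row A: |A| = 5, |A ∩ B| = 2; needs |A ∩ B| ≥ |A ∖ B| — false.
(c) row C: |A| = 7, |A ∩ B| = 2; needs |A ∩ B| = 3 — false.
(d) row E: |A| = 6, |A ∩ B| = 3; needs |A ∩ B| ≥ |A ∖ B| — true.
(e) row B: |A| = 9, |A ∩ B| = 7; needs |A ∩ B| < 8 — true.

3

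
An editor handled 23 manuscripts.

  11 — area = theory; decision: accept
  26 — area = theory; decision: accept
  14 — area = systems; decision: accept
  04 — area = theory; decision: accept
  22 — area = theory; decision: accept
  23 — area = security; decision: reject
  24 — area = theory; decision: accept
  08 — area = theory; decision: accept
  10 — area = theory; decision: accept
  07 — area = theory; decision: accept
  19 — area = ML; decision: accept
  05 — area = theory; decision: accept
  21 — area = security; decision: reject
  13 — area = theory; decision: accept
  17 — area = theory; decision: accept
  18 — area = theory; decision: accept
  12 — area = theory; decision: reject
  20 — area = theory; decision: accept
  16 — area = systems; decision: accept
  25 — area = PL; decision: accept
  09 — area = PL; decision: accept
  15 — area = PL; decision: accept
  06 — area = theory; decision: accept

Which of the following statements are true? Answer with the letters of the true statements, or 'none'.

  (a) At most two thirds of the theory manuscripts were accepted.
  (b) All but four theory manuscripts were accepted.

|A| = 15, |A ∩ B| = 14, |A ∖ B| = 1.
(a) |A ∩ B| / |A| ≤ 2/3: fails.
(b) |A ∖ B| = 4: fails.

none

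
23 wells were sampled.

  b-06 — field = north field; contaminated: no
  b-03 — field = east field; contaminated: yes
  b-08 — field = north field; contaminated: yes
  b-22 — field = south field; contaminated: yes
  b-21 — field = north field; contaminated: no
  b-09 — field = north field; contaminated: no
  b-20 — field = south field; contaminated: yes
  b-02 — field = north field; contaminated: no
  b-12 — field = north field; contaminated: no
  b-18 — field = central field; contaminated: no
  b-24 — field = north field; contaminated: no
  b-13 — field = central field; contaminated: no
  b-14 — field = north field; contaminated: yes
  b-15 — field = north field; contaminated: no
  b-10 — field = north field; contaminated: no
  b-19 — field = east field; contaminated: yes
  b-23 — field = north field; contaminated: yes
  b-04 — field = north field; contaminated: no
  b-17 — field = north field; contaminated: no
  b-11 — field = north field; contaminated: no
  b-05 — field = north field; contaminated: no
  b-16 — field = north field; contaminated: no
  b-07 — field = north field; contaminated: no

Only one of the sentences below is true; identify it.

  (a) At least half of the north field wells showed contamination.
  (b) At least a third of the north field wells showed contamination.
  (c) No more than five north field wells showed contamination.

|A| = 17, |A ∩ B| = 3, |A ∖ B| = 14.
(a) requires |A ∩ B| ≥ |A ∖ B|: false.
(b) requires |A ∩ B| / |A| ≥ 1/3: false.
(c) requires |A ∩ B| ≤ 5: true.

(c)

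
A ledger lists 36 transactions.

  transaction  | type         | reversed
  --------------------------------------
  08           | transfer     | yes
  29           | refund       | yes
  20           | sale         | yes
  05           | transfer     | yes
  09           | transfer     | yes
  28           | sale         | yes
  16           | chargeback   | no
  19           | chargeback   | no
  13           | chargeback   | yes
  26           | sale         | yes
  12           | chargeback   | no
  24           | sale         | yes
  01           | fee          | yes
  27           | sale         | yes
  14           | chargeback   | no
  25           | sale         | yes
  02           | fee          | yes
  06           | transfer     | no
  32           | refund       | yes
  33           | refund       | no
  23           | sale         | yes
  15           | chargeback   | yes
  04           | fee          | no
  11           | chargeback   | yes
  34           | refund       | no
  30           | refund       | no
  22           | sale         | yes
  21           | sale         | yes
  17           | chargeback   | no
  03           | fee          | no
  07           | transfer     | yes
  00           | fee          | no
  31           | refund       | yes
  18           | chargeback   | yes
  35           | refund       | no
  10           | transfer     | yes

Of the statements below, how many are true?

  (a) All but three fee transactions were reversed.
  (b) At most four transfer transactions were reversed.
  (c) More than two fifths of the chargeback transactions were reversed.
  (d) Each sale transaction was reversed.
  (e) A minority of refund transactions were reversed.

(a) fee: |A| = 5, |A ∩ B| = 2; needs |A ∖ B| = 3 — true.
(b) transfer: |A| = 6, |A ∩ B| = 5; needs |A ∩ B| ≤ 4 — false.
(c) chargeback: |A| = 9, |A ∩ B| = 4; needs |A ∩ B| / |A| > 2/5 — true.
(d) sale: |A| = 9, |A ∩ B| = 9; needs A ⊆ B, i.e. every element of A is in B (|A ∖ B| = 0) — true.
(e) refund: |A| = 7, |A ∩ B| = 3; needs |A ∩ B| < |A ∖ B| — true.

4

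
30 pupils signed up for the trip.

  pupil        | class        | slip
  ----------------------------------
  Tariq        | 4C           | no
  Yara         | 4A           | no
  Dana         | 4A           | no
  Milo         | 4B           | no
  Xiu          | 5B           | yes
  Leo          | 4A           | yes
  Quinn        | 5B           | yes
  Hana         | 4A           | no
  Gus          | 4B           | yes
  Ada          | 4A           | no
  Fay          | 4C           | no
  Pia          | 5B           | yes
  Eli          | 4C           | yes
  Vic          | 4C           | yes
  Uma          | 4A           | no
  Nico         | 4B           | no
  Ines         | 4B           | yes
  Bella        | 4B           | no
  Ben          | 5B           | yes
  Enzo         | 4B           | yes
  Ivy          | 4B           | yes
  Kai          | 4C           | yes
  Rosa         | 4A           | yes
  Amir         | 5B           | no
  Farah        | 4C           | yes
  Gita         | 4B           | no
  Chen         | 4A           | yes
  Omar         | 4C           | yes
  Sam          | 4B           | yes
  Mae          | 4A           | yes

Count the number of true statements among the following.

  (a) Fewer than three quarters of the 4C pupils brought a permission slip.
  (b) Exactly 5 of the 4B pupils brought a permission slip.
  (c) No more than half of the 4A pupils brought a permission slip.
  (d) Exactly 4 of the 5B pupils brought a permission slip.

4

(a) 4C: |A| = 7, |A ∩ B| = 5; needs |A ∩ B| / |A| < 3/4 — true.
(b) 4B: |A| = 9, |A ∩ B| = 5; needs |A ∩ B| = 5 — true.
(c) 4A: |A| = 9, |A ∩ B| = 4; needs |A ∩ B| ≤ |A ∖ B| — true.
(d) 5B: |A| = 5, |A ∩ B| = 4; needs |A ∩ B| = 4 — true.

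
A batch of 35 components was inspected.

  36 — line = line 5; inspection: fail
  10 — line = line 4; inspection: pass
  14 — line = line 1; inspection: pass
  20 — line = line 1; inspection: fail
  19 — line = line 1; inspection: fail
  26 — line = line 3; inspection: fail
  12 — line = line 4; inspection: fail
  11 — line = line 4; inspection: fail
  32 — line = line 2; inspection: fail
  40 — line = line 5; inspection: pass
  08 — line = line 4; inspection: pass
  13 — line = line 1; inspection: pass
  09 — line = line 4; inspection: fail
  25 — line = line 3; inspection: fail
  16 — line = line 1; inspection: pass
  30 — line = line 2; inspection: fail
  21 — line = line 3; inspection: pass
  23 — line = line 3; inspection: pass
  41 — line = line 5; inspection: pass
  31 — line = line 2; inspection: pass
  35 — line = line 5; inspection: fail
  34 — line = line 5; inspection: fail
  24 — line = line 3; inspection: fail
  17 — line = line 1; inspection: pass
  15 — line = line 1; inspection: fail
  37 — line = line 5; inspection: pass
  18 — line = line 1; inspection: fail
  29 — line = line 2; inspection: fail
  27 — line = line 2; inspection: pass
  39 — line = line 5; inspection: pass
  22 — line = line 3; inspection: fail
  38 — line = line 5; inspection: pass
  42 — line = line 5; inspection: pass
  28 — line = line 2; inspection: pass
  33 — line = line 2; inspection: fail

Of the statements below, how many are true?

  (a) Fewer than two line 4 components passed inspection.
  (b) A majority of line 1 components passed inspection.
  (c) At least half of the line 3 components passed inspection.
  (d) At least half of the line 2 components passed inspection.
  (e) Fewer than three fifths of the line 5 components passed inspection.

0

(a) line 4: |A| = 5, |A ∩ B| = 2; needs |A ∩ B| < 2 — false.
(b) line 1: |A| = 8, |A ∩ B| = 4; needs |A ∩ B| > |A ∖ B| — false.
(c) line 3: |A| = 6, |A ∩ B| = 2; needs |A ∩ B| ≥ |A ∖ B| — false.
(d) line 2: |A| = 7, |A ∩ B| = 3; needs |A ∩ B| ≥ |A ∖ B| — false.
(e) line 5: |A| = 9, |A ∩ B| = 6; needs |A ∩ B| / |A| < 3/5 — false.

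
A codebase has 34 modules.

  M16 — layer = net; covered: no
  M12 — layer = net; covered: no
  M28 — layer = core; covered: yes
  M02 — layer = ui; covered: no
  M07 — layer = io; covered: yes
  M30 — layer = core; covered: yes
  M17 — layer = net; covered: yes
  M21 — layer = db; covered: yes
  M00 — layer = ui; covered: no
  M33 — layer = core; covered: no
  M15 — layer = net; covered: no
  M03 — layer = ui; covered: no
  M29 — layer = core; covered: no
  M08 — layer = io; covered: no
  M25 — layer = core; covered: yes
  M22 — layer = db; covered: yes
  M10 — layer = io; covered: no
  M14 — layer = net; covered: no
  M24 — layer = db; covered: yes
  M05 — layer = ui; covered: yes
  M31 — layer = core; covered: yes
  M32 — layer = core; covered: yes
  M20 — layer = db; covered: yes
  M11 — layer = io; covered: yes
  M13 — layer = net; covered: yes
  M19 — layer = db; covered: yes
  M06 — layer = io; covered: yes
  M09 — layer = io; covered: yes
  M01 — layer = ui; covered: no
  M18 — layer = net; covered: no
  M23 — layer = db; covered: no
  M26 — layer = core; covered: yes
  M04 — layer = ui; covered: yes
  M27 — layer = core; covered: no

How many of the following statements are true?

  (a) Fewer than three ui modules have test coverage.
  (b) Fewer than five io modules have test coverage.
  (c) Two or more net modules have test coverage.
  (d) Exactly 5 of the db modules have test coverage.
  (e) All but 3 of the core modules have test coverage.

5

(a) ui: |A| = 6, |A ∩ B| = 2; needs |A ∩ B| < 3 — true.
(b) io: |A| = 6, |A ∩ B| = 4; needs |A ∩ B| < 5 — true.
(c) net: |A| = 7, |A ∩ B| = 2; needs |A ∩ B| ≥ 2 — true.
(d) db: |A| = 6, |A ∩ B| = 5; needs |A ∩ B| = 5 — true.
(e) core: |A| = 9, |A ∩ B| = 6; needs |A ∖ B| = 3 — true.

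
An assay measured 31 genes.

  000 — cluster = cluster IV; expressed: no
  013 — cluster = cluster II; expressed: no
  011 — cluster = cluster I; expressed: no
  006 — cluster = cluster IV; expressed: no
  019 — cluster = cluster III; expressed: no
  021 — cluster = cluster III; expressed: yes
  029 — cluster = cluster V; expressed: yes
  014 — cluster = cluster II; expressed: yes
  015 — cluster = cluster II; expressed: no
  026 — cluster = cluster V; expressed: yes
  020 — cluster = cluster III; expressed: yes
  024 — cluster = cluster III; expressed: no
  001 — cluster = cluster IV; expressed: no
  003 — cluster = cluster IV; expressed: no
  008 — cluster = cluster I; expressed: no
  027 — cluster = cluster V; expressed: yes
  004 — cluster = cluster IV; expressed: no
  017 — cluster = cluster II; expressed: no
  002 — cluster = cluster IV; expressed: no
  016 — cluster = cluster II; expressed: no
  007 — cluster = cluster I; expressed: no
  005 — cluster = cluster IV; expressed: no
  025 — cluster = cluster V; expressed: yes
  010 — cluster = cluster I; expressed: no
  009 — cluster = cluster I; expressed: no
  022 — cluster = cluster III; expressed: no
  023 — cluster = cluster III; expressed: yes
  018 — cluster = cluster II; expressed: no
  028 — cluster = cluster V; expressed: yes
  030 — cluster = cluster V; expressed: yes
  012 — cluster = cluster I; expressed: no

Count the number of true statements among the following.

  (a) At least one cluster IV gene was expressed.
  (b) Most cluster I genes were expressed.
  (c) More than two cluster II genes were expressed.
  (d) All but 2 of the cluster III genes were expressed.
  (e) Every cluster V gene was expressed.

(a) cluster IV: |A| = 7, |A ∩ B| = 0; needs A ∩ B ≠ ∅ (|A ∩ B| ≥ 1) — false.
(b) cluster I: |A| = 6, |A ∩ B| = 0; needs |A ∩ B| > |A ∖ B| — false.
(c) cluster II: |A| = 6, |A ∩ B| = 1; needs |A ∩ B| > 2 — false.
(d) cluster III: |A| = 6, |A ∩ B| = 3; needs |A ∖ B| = 2 — false.
(e) cluster V: |A| = 6, |A ∩ B| = 6; needs A ⊆ B, i.e. every element of A is in B (|A ∖ B| = 0) — true.

1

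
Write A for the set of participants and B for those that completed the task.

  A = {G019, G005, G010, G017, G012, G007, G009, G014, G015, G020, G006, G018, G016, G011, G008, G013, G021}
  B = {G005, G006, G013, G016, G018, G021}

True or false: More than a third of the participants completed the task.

The determiner here denotes the relation: |A ∩ B| / |A| > 1/3.
|A| = 17, |A ∩ B| = 6, |A ∖ B| = 11.
|A ∩ B|/|A| = 6/17, so the statement is true.

True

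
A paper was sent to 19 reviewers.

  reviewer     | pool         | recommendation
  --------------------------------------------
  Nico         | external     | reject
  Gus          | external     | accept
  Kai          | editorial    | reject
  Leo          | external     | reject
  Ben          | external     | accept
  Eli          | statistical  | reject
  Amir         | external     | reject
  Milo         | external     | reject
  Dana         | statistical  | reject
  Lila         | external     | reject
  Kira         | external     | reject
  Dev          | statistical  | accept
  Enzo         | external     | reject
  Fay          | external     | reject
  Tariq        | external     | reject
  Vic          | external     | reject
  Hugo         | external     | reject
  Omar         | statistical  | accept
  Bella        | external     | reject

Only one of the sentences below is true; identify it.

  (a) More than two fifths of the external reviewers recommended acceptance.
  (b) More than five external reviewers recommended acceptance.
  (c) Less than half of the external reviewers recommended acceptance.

|A| = 14, |A ∩ B| = 2, |A ∖ B| = 12.
(a) requires |A ∩ B| / |A| > 2/5: false.
(b) requires |A ∩ B| > 5: false.
(c) requires |A ∩ B| < |A ∖ B|: true.

(c)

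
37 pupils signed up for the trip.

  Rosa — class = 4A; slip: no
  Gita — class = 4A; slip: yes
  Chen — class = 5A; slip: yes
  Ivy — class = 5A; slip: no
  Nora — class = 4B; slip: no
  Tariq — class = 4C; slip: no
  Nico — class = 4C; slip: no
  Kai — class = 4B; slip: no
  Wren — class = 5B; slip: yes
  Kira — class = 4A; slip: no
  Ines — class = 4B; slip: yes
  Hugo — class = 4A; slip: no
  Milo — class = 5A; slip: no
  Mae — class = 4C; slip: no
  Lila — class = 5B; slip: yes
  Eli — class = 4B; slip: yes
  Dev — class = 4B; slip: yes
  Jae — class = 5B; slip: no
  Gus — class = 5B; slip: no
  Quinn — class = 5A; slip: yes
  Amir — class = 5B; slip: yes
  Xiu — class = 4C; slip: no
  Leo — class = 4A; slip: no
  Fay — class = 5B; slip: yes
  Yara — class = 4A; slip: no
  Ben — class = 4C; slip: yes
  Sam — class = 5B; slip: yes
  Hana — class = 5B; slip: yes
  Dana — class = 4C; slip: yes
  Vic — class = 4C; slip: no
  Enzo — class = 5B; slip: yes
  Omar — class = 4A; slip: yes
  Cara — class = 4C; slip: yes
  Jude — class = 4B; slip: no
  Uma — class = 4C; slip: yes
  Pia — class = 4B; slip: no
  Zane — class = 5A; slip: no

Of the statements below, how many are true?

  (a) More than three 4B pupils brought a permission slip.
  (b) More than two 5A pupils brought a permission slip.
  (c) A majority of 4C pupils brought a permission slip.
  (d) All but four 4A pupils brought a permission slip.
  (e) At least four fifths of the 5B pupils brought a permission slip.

0

(a) 4B: |A| = 7, |A ∩ B| = 3; needs |A ∩ B| > 3 — false.
(b) 5A: |A| = 5, |A ∩ B| = 2; needs |A ∩ B| > 2 — false.
(c) 4C: |A| = 9, |A ∩ B| = 4; needs |A ∩ B| > |A ∖ B| — false.
(d) 4A: |A| = 7, |A ∩ B| = 2; needs |A ∖ B| = 4 — false.
(e) 5B: |A| = 9, |A ∩ B| = 7; needs |A ∩ B| / |A| ≥ 4/5 — false.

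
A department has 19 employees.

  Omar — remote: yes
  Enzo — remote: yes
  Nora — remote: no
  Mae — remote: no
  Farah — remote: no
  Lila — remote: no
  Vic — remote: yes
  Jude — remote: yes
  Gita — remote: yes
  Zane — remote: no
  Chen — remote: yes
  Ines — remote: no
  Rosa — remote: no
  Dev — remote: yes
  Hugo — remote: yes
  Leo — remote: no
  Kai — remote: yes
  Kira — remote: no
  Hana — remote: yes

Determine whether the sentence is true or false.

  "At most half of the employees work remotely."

The determiner here denotes the relation: |A ∩ B| ≤ |A ∖ B|.
|A| = 19, |A ∩ B| = 10, |A ∖ B| = 9.
10 > 9, so the statement is false.

False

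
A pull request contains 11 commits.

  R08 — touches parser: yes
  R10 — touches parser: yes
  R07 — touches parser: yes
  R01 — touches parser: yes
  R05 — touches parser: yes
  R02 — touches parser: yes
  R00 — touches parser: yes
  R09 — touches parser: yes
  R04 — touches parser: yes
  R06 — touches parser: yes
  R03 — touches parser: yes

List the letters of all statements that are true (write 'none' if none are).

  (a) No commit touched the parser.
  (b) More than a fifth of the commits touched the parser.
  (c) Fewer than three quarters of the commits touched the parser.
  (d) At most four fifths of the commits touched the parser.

(b)

|A| = 11, |A ∩ B| = 11, |A ∖ B| = 0.
(a) A ∩ B = ∅ (|A ∩ B| = 0): fails.
(b) |A ∩ B| / |A| > 1/5: holds.
(c) |A ∩ B| / |A| < 3/4: fails.
(d) |A ∩ B| / |A| ≤ 4/5: fails.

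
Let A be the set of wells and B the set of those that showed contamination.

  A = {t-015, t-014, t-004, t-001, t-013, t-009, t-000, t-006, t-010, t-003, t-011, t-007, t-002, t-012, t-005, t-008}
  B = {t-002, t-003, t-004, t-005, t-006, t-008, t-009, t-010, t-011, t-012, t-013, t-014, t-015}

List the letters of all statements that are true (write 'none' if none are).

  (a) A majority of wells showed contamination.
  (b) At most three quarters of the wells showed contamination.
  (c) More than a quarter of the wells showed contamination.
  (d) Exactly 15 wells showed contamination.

|A| = 16, |A ∩ B| = 13, |A ∖ B| = 3.
(a) |A ∩ B| > |A ∖ B|: holds.
(b) |A ∩ B| / |A| ≤ 3/4: fails.
(c) |A ∩ B| / |A| > 1/4: holds.
(d) |A ∩ B| = 15: fails.

(a), (c)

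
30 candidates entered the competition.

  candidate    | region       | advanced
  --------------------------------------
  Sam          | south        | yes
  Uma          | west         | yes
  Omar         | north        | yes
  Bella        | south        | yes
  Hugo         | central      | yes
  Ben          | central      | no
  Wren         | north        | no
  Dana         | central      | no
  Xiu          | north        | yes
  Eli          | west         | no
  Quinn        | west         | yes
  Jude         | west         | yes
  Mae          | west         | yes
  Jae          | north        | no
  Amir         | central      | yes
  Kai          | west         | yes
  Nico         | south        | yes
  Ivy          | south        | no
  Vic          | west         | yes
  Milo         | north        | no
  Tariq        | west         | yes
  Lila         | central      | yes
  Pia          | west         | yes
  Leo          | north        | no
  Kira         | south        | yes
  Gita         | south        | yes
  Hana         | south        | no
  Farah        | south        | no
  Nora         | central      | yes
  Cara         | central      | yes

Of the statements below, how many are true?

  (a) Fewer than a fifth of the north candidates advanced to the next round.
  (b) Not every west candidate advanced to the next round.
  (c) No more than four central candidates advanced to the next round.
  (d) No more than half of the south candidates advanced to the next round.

(a) north: |A| = 6, |A ∩ B| = 2; needs |A ∩ B| / |A| < 1/5 — false.
(b) west: |A| = 9, |A ∩ B| = 8; needs A ⊄ B (|A ∖ B| ≥ 1) — true.
(c) central: |A| = 7, |A ∩ B| = 5; needs |A ∩ B| ≤ 4 — false.
(d) south: |A| = 8, |A ∩ B| = 5; needs |A ∩ B| ≤ |A ∖ B| — false.

1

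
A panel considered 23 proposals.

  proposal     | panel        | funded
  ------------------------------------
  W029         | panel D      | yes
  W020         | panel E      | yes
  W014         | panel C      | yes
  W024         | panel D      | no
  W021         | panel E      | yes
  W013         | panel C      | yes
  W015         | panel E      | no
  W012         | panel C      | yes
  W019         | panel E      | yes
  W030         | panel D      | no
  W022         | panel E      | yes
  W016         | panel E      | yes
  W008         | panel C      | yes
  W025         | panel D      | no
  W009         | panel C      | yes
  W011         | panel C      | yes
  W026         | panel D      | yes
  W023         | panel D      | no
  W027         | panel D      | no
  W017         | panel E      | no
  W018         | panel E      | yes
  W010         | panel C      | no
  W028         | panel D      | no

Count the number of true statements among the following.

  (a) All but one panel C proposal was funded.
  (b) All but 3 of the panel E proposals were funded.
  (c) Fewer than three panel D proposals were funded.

(a) panel C: |A| = 7, |A ∩ B| = 6; needs |A ∖ B| = 1 — true.
(b) panel E: |A| = 8, |A ∩ B| = 6; needs |A ∖ B| = 3 — false.
(c) panel D: |A| = 8, |A ∩ B| = 2; needs |A ∩ B| < 3 — true.

2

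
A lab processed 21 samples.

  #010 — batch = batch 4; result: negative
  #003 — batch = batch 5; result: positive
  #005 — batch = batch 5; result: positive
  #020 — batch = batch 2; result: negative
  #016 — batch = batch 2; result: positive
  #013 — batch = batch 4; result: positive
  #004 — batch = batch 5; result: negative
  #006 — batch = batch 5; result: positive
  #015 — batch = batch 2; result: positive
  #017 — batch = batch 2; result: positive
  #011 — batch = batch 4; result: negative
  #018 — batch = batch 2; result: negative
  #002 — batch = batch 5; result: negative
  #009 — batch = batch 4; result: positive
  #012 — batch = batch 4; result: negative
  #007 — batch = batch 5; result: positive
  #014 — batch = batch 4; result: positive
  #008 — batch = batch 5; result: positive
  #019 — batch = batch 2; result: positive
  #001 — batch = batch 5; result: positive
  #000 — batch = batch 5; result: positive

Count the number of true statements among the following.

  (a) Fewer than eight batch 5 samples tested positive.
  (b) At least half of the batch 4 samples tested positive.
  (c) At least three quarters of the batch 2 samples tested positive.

(a) batch 5: |A| = 9, |A ∩ B| = 7; needs |A ∩ B| < 8 — true.
(b) batch 4: |A| = 6, |A ∩ B| = 3; needs |A ∩ B| ≥ |A ∖ B| — true.
(c) batch 2: |A| = 6, |A ∩ B| = 4; needs |A ∩ B| / |A| ≥ 3/4 — false.

2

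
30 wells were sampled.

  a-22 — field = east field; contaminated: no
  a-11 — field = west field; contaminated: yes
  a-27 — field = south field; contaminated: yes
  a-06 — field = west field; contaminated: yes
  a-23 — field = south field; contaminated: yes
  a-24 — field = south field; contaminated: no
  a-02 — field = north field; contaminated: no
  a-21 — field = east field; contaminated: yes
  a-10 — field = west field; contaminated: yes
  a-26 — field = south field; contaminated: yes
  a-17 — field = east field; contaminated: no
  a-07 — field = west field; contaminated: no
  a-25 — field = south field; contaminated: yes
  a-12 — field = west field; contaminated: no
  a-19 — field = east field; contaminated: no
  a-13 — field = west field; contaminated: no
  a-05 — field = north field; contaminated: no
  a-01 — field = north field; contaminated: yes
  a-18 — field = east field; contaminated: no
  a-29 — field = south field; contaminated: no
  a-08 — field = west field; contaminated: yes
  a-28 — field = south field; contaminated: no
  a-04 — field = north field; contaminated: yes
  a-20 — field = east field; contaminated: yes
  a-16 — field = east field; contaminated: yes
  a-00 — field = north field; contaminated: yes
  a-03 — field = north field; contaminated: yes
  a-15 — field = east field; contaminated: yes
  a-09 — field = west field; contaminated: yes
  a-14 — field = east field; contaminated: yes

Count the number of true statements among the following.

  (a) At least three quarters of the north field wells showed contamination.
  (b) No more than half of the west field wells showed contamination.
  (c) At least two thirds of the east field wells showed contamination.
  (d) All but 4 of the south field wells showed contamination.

0

(a) north field: |A| = 6, |A ∩ B| = 4; needs |A ∩ B| / |A| ≥ 3/4 — false.
(b) west field: |A| = 8, |A ∩ B| = 5; needs |A ∩ B| ≤ |A ∖ B| — false.
(c) east field: |A| = 9, |A ∩ B| = 5; needs |A ∩ B| / |A| ≥ 2/3 — false.
(d) south field: |A| = 7, |A ∩ B| = 4; needs |A ∖ B| = 4 — false.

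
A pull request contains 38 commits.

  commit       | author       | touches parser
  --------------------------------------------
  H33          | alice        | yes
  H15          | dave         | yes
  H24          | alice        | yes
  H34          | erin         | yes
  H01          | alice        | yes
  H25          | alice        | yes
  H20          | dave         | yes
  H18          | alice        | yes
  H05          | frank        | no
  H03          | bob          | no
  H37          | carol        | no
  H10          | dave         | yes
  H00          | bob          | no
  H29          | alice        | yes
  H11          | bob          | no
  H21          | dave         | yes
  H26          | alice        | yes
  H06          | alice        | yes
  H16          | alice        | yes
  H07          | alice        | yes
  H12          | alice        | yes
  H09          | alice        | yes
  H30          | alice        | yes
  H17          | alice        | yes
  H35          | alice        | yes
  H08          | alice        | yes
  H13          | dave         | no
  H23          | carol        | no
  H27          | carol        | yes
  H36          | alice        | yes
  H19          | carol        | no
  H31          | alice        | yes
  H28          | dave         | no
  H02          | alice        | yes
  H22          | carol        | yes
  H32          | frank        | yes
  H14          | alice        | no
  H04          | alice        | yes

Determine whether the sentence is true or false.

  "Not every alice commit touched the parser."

The determiner here denotes the relation: A ⊄ B (|A ∖ B| ≥ 1).
|A| = 21, |A ∩ B| = 20, |A ∖ B| = 1.
So the statement is true.

True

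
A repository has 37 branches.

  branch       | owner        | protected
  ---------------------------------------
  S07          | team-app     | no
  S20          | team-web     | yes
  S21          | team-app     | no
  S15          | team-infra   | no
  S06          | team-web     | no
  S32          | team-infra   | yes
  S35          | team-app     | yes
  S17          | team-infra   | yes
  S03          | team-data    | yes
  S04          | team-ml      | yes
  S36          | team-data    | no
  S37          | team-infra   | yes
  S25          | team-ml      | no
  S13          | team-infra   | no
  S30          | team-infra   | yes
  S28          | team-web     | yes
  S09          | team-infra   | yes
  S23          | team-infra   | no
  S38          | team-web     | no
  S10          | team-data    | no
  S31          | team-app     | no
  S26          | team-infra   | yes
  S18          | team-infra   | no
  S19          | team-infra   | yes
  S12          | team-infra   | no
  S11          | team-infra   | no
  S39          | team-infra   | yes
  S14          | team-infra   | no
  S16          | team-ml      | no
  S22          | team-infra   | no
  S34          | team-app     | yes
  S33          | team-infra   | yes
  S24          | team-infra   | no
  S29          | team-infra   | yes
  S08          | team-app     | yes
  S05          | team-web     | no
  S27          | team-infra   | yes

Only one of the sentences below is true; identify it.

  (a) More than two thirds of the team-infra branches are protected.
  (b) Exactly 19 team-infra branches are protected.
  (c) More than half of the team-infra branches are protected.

|A| = 20, |A ∩ B| = 11, |A ∖ B| = 9.
(a) requires |A ∩ B| / |A| > 2/3: false.
(b) requires |A ∩ B| = 19: false.
(c) requires |A ∩ B| > |A ∖ B|: true.

(c)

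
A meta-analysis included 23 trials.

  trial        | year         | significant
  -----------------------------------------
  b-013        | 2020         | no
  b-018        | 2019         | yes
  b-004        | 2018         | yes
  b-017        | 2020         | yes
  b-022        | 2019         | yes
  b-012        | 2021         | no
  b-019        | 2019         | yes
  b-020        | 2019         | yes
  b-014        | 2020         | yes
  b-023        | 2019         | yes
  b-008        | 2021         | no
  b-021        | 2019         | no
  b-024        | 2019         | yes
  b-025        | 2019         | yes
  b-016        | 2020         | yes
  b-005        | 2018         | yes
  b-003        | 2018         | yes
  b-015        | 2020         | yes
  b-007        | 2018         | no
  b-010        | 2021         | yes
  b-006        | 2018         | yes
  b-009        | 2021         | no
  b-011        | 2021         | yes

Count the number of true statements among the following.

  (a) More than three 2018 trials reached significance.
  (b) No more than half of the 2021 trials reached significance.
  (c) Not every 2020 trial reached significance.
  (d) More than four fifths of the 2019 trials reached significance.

(a) 2018: |A| = 5, |A ∩ B| = 4; needs |A ∩ B| > 3 — true.
(b) 2021: |A| = 5, |A ∩ B| = 2; needs |A ∩ B| ≤ |A ∖ B| — true.
(c) 2020: |A| = 5, |A ∩ B| = 4; needs A ⊄ B (|A ∖ B| ≥ 1) — true.
(d) 2019: |A| = 8, |A ∩ B| = 7; needs |A ∩ B| / |A| > 4/5 — true.

4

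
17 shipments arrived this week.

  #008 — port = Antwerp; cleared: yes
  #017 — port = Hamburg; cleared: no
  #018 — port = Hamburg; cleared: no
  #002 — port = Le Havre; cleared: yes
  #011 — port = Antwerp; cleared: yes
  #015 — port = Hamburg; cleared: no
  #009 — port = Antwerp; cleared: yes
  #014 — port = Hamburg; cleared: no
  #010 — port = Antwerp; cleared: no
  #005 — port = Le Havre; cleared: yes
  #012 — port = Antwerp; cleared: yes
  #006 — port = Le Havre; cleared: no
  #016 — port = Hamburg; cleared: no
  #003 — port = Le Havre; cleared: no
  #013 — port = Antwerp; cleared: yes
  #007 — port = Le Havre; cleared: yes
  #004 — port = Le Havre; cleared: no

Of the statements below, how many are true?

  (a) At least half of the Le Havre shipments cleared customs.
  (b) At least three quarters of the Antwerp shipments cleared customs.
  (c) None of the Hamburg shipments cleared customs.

(a) Le Havre: |A| = 6, |A ∩ B| = 3; needs |A ∩ B| ≥ |A ∖ B| — true.
(b) Antwerp: |A| = 6, |A ∩ B| = 5; needs |A ∩ B| / |A| ≥ 3/4 — true.
(c) Hamburg: |A| = 5, |A ∩ B| = 0; needs A ∩ B = ∅ (|A ∩ B| = 0) — true.

3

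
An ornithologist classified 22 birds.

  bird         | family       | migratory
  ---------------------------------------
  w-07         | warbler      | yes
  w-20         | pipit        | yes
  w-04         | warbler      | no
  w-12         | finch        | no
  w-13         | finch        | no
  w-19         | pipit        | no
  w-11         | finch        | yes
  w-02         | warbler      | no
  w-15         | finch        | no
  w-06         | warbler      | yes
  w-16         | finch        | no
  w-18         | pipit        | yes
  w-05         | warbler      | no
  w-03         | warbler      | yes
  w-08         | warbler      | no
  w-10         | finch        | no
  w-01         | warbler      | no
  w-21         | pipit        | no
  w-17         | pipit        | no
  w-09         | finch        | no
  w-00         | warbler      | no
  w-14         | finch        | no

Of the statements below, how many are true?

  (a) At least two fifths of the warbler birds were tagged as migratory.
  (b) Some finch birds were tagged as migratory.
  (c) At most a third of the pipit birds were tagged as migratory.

(a) warbler: |A| = 9, |A ∩ B| = 3; needs |A ∩ B| / |A| ≥ 2/5 — false.
(b) finch: |A| = 8, |A ∩ B| = 1; needs A ∩ B ≠ ∅ (|A ∩ B| ≥ 1) — true.
(c) pipit: |A| = 5, |A ∩ B| = 2; needs |A ∩ B| / |A| ≤ 1/3 — false.

1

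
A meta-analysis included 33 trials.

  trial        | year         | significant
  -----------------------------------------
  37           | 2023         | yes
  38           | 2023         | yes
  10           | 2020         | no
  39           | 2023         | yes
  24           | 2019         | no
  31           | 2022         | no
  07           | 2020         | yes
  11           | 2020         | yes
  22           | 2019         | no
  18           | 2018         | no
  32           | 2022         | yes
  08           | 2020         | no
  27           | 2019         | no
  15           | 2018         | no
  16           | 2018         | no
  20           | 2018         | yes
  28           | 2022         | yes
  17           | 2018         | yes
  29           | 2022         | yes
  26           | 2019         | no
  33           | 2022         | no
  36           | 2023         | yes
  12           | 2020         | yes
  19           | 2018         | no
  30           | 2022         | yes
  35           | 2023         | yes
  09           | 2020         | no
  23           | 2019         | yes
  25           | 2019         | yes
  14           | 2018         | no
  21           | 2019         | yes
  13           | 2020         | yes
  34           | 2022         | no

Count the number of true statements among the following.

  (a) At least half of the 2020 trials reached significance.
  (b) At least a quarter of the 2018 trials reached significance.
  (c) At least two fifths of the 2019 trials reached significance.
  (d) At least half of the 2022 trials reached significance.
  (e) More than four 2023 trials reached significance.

5

(a) 2020: |A| = 7, |A ∩ B| = 4; needs |A ∩ B| ≥ |A ∖ B| — true.
(b) 2018: |A| = 7, |A ∩ B| = 2; needs |A ∩ B| / |A| ≥ 1/4 — true.
(c) 2019: |A| = 7, |A ∩ B| = 3; needs |A ∩ B| / |A| ≥ 2/5 — true.
(d) 2022: |A| = 7, |A ∩ B| = 4; needs |A ∩ B| ≥ |A ∖ B| — true.
(e) 2023: |A| = 5, |A ∩ B| = 5; needs |A ∩ B| > 4 — true.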